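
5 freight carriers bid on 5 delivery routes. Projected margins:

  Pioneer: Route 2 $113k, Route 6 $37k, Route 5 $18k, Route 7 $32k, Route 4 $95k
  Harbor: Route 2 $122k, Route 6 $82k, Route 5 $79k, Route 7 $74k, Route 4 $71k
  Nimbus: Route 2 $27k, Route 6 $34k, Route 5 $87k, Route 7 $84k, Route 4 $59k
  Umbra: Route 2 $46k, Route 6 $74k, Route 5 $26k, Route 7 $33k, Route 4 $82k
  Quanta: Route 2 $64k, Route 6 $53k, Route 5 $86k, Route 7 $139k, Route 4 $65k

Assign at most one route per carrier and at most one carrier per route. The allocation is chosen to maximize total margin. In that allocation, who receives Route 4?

Pioneer receives Route 4.

Optimal: Pioneer→Route 4 ($95k), Harbor→Route 2 ($122k), Nimbus→Route 5 ($87k), Umbra→Route 6 ($74k), Quanta→Route 7 ($139k) — total 95+122+87+74+139 = $517k.
Row-greedy (each carrier in turn takes its best remaining route) gives $503k, worse by 14.
Next-best assignment: Pioneer→Route 2, Harbor→Route 6, Nimbus→Route 5, Umbra→Route 4, Quanta→Route 7 = $503k.
Pioneer's own top route is Route 2 ($113k), but forcing Pioneer→Route 2 and reassigning the rest optimally gives only $503k — worse by 14.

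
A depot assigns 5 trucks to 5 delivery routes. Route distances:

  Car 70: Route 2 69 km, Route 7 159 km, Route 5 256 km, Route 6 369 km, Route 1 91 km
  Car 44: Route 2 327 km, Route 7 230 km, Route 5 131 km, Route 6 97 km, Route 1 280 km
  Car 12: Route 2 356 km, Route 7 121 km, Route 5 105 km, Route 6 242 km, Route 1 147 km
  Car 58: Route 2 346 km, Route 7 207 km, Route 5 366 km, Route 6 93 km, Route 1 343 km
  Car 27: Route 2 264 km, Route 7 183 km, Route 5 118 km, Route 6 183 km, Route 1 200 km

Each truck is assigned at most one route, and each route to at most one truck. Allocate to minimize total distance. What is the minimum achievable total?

Optimal: Car 70→Route 2 (69 km), Car 44→Route 5 (131 km), Car 12→Route 7 (121 km), Car 58→Route 6 (93 km), Car 27→Route 1 (200 km) — total 69+131+121+93+200 = 614 km.
Row-greedy (each truck in turn takes its cheapest remaining route) gives 678 km, worse by 64.

Min total: 614 km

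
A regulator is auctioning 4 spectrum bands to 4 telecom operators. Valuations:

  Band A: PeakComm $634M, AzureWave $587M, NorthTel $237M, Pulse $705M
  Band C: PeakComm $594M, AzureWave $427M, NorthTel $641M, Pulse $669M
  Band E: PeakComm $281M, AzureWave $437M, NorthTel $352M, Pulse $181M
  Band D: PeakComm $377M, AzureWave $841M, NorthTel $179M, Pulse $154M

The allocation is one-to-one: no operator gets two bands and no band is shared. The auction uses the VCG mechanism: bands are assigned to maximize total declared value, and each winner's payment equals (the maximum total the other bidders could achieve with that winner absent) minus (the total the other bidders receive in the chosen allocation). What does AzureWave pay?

AzureWave pays $68M.

Efficient allocation: PeakComm→Band A ($634M), AzureWave→Band D ($841M), NorthTel→Band E ($352M), Pulse→Band C ($669M); total welfare W = $2496M.
AzureWave receives Band D at value $841M, so the others get W − 841 = $1655M.
Without AzureWave: best allocation of the remaining 3 bidders over all 4 bands is PeakComm→Band D ($377M), NorthTel→Band C ($641M), Pulse→Band A ($705M), total $1723M.
VCG payment = (others' best without AzureWave) − (others' welfare with AzureWave) = 1723 − 1655 = $68M.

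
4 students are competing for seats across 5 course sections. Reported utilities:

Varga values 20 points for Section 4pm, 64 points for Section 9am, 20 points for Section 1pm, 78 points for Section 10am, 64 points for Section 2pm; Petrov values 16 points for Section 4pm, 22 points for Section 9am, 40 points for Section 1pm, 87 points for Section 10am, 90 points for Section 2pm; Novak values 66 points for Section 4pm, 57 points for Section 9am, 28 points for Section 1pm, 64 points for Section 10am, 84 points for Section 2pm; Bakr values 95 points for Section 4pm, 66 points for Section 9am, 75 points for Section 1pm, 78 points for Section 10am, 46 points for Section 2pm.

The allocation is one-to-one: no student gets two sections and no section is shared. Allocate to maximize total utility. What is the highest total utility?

This is the linear assignment problem.
Optimal: Varga→Section 9am (64 points), Petrov→Section 10am (87 points), Novak→Section 2pm (84 points), Bakr→Section 4pm (95 points) — total 64+87+84+95 = 330 points.
Next-best assignment: Varga→Section 10am, Petrov→Section 2pm, Novak→Section 9am, Bakr→Section 4pm = 320 points.

Maximum total: 330 points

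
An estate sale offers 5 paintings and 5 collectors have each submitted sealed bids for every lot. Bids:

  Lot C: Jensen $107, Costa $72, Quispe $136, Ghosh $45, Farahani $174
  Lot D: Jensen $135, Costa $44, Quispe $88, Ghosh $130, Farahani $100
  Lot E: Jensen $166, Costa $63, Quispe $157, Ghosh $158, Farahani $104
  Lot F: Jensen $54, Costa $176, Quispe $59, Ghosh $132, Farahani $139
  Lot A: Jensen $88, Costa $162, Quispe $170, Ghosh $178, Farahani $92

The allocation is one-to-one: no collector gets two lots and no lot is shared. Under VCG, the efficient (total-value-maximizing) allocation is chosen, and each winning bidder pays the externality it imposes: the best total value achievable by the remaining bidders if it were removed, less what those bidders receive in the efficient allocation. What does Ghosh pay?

Efficient allocation: Jensen→Lot D ($135), Costa→Lot F ($176), Quispe→Lot E ($157), Ghosh→Lot A ($178), Farahani→Lot C ($174); total welfare W = $820.
Ghosh receives Lot A at value $178, so the others get W − 178 = $642.
Without Ghosh: best allocation of the remaining 4 bidders over all 5 lots is Jensen→Lot E ($166), Costa→Lot F ($176), Quispe→Lot A ($170), Farahani→Lot C ($174), total $686.
VCG payment = (others' best without Ghosh) − (others' welfare with Ghosh) = 686 − 642 = $44.

Ghosh pays $44.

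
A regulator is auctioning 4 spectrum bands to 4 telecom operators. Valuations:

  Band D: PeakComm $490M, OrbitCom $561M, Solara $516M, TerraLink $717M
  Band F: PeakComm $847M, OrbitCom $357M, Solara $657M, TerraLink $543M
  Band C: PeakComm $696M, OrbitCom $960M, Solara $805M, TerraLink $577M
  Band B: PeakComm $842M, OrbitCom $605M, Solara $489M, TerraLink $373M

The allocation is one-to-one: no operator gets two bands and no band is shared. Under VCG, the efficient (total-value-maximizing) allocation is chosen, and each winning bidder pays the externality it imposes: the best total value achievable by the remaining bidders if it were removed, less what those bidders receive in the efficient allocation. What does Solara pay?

Solara pays $5M.

Efficient allocation: PeakComm→Band B ($842M), OrbitCom→Band C ($960M), Solara→Band F ($657M), TerraLink→Band D ($717M); total welfare W = $3176M.
Solara receives Band F at value $657M, so the others get W − 657 = $2519M.
Without Solara: best allocation of the remaining 3 bidders over all 4 bands is PeakComm→Band F ($847M), OrbitCom→Band C ($960M), TerraLink→Band D ($717M), total $2524M.
VCG payment = (others' best without Solara) − (others' welfare with Solara) = 2524 − 2519 = $5M.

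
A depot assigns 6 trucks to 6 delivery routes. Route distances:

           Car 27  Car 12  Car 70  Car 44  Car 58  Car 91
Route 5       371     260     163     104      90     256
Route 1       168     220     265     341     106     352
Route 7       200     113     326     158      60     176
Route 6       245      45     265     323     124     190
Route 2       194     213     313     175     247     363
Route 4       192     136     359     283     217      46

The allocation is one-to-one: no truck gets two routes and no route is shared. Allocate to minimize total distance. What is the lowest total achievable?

Min total: 657 km

This is the linear assignment problem.
Optimal: Car 27→Route 1 (168 km), Car 12→Route 6 (45 km), Car 70→Route 5 (163 km), Car 44→Route 2 (175 km), Car 58→Route 7 (60 km), Car 91→Route 4 (46 km) — total 168+45+163+175+60+46 = 657 km.
Swapping Car 27↔Car 12 (Car 27→Route 6 245 km, Car 12→Route 1 220 km) adds 252.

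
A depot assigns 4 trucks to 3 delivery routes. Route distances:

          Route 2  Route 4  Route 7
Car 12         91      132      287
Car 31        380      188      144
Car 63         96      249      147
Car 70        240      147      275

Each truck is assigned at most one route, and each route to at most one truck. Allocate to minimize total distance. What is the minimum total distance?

Min total: 372 km

Optimal: Car 63→Route 2 (96 km), Car 12→Route 4 (132 km), Car 31→Route 7 (144 km) — total 96+132+144 = 372 km.
Column-greedy (each route in turn goes to its cheapest remaining truck) gives 382 km, worse by 10.
Swapping Car 31↔Car 12 (Car 31→Route 4 188 km, Car 12→Route 7 287 km) adds 199.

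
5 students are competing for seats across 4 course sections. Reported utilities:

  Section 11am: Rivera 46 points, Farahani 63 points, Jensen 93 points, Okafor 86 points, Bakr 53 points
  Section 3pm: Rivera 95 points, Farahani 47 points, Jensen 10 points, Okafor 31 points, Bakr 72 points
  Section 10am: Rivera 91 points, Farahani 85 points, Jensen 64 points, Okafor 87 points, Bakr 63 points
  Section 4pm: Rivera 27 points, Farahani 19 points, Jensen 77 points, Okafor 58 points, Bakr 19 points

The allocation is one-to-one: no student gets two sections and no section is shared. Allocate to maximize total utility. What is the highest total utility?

This is the linear assignment problem.
Optimal: Okafor→Section 11am (86 points), Rivera→Section 3pm (95 points), Farahani→Section 10am (85 points), Jensen→Section 4pm (77 points) — total 86+95+85+77 = 343 points.
Column-greedy (each section in turn goes to its best remaining student) gives 294 points, worse by 49.
Swapping Farahani↔Jensen (Farahani→Section 4pm 19 points, Jensen→Section 10am 64 points) loses 79.
No other one-to-one assignment exceeds 343 points.

Maximum total: 343 points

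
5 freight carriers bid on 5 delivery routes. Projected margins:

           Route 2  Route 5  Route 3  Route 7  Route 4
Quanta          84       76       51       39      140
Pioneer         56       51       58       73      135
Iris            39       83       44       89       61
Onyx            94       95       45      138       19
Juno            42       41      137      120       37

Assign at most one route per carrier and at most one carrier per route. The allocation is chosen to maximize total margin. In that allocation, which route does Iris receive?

Iris receives Route 5.

This is the linear assignment problem.
Optimal: Quanta→Route 2 ($84k), Pioneer→Route 4 ($135k), Iris→Route 5 ($83k), Onyx→Route 7 ($138k), Juno→Route 3 ($137k) — total 84+135+83+138+137 = $577k.
Row-greedy (each carrier in turn takes its best remaining route) gives $527k, worse by 50.
Swapping Pioneer↔Onyx (Pioneer→Route 7 $73k, Onyx→Route 4 $19k) loses 181.
Iris's own top route is Route 7 ($89k), but forcing Iris→Route 7 and reassigning the rest optimally gives only $540k — worse by 37.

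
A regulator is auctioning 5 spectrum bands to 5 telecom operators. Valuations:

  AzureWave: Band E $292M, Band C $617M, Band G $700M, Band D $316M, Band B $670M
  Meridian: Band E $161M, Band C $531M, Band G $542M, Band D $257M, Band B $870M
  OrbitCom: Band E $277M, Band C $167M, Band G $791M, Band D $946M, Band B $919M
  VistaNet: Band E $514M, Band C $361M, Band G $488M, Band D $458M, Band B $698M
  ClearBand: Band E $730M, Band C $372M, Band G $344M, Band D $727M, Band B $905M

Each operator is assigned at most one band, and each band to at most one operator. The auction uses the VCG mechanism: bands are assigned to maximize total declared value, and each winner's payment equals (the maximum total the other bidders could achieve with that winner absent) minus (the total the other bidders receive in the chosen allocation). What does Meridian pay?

Meridian pays $293M.

Efficient allocation: AzureWave→Band C ($617M), Meridian→Band B ($870M), OrbitCom→Band D ($946M), VistaNet→Band G ($488M), ClearBand→Band E ($730M); total welfare W = $3651M.
Meridian receives Band B at value $870M, so the others get W − 870 = $2781M.
Without Meridian: best allocation of the remaining 4 bidders over all 5 bands is AzureWave→Band G ($700M), OrbitCom→Band D ($946M), VistaNet→Band B ($698M), ClearBand→Band E ($730M), total $3074M.
VCG payment = (others' best without Meridian) − (others' welfare with Meridian) = 3074 − 2781 = $293M.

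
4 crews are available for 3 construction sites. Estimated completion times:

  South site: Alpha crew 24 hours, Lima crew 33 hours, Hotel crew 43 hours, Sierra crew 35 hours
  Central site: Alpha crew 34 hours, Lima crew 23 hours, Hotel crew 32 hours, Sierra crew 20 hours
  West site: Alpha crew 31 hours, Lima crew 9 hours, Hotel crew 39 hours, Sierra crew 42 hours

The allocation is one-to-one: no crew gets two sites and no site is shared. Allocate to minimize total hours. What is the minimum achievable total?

Min total: 53 hours

This is the linear assignment problem.
Optimal: Alpha crew→South site (24 hours), Sierra crew→Central site (20 hours), Lima crew→West site (9 hours) — total 24+20+9 = 53 hours.
Row-greedy (each crew in turn takes its cheapest remaining site) gives 65 hours, worse by 12.
No other one-to-one assignment undercuts 53 hours.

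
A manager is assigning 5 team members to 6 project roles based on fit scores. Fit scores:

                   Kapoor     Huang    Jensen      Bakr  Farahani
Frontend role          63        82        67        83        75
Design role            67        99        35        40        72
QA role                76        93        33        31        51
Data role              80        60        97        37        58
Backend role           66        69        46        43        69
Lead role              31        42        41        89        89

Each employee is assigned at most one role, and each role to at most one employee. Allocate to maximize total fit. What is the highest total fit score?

Max total: 444 pts

Treat this as an assignment problem: match each employee to one role.
Optimal: Kapoor→QA role (76 pts), Huang→Design role (99 pts), Jensen→Data role (97 pts), Bakr→Frontend role (83 pts), Farahani→Lead role (89 pts) — total 76+99+97+83+89 = 444 pts.
Max-entry greedy (repeatedly take the single best remaining cell) gives 436 pts, worse by 8.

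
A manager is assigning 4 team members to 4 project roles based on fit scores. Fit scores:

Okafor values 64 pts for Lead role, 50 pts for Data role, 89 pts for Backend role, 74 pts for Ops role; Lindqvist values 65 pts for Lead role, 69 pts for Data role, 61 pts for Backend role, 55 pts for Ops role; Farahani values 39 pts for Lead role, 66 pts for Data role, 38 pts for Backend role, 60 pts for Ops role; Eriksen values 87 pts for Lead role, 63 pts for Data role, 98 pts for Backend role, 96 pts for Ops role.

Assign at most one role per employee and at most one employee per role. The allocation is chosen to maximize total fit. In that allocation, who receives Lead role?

Lindqvist receives Lead role.

Treat this as an assignment problem: match each employee to one role.
Optimal: Okafor→Backend role (89 pts), Lindqvist→Lead role (65 pts), Farahani→Data role (66 pts), Eriksen→Ops role (96 pts) — total 89+65+66+96 = 316 pts.
Column-greedy (each role in turn goes to its best remaining employee) gives 305 pts, worse by 11.
Next-best assignment: Okafor→Backend role, Lindqvist→Data role, Farahani→Ops role, Eriksen→Lead role = 305 pts.
Swapping Okafor↔Farahani (Okafor→Data role 50 pts, Farahani→Backend role 38 pts) loses 67.
Lindqvist's own top role is Data role (69 pts), but forcing Lindqvist→Data role and reassigning the rest optimally gives only 305 pts — worse by 11.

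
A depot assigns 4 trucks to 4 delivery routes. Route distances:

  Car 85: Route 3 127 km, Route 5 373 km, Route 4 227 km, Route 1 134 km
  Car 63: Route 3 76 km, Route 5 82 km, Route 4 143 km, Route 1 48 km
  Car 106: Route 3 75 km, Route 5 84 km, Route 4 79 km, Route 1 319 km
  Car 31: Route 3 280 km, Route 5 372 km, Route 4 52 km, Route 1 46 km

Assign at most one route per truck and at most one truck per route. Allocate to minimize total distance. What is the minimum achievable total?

Optimal: Car 85→Route 3 (127 km), Car 63→Route 1 (48 km), Car 106→Route 5 (84 km), Car 31→Route 4 (52 km) — total 127+48+84+52 = 311 km.
Row-greedy (each truck in turn takes its cheapest remaining route) gives 626 km, worse by 315.
Checked against all permutations: 311 km is optimal.

Min total: 311 km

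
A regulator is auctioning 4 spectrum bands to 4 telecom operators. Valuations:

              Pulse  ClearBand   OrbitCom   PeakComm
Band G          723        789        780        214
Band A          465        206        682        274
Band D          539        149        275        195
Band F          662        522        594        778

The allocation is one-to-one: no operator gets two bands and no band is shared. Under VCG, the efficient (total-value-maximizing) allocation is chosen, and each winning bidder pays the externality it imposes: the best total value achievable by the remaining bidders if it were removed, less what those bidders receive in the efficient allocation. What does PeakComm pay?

PeakComm pays $123M.

Efficient allocation: Pulse→Band D ($539M), ClearBand→Band G ($789M), OrbitCom→Band A ($682M), PeakComm→Band F ($778M); total welfare W = $2788M.
PeakComm receives Band F at value $778M, so the others get W − 778 = $2010M.
Without PeakComm: best allocation of the remaining 3 bidders over all 4 bands is Pulse→Band F ($662M), ClearBand→Band G ($789M), OrbitCom→Band A ($682M), total $2133M.
VCG payment = (others' best without PeakComm) − (others' welfare with PeakComm) = 2133 − 2010 = $123M.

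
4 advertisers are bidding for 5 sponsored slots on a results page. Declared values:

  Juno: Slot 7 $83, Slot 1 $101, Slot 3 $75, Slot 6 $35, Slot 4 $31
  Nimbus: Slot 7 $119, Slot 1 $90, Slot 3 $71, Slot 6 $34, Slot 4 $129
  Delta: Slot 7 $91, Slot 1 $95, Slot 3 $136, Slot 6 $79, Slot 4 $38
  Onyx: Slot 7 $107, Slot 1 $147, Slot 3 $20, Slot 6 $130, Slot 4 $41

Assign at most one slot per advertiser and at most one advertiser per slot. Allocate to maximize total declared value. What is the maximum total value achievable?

Maximum total: $496

Optimal: Juno→Slot 1 ($101), Nimbus→Slot 4 ($129), Delta→Slot 3 ($136), Onyx→Slot 6 ($130) — total 101+129+136+130 = $496.
Column-greedy (each slot in turn goes to its best remaining advertiser) gives $437, worse by 59.
Next-best assignment: Juno→Slot 7, Nimbus→Slot 4, Delta→Slot 3, Onyx→Slot 1 = $495.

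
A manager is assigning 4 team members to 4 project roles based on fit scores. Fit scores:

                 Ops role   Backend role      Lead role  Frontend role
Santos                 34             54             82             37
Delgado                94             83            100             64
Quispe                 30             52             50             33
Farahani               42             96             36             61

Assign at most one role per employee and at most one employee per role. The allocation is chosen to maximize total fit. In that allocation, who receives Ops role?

This is the linear assignment problem.
Optimal: Santos→Lead role (82 pts), Delgado→Ops role (94 pts), Quispe→Frontend role (33 pts), Farahani→Backend role (96 pts) — total 82+94+33+96 = 305 pts.
Row-greedy (each employee in turn takes its best remaining role) gives 289 pts, worse by 16.
Next-best assignment: Santos→Lead role, Delgado→Ops role, Quispe→Backend role, Farahani→Frontend role = 289 pts.
Swapping Delgado↔Quispe (Delgado→Frontend role 64 pts, Quispe→Ops role 30 pts) loses 33.
Delgado's own top role is Lead role (100 pts), but forcing Delgado→Lead role and reassigning the rest optimally gives only 263 pts — worse by 42.

Delgado receives Ops role.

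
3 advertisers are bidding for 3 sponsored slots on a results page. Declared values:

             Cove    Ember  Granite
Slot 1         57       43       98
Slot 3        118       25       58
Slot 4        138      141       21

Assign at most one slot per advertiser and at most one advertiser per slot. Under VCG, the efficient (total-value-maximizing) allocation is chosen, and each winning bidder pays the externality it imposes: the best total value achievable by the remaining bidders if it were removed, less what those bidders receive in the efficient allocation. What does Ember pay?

Ember pays $20.

Efficient allocation: Cove→Slot 3 ($118), Ember→Slot 4 ($141), Granite→Slot 1 ($98); total welfare W = $357.
Ember receives Slot 4 at value $141, so the others get W − 141 = $216.
Without Ember: best allocation of the remaining 2 bidders over all 3 slots is Cove→Slot 4 ($138), Granite→Slot 1 ($98), total $236.
VCG payment = (others' best without Ember) − (others' welfare with Ember) = 236 − 216 = $20.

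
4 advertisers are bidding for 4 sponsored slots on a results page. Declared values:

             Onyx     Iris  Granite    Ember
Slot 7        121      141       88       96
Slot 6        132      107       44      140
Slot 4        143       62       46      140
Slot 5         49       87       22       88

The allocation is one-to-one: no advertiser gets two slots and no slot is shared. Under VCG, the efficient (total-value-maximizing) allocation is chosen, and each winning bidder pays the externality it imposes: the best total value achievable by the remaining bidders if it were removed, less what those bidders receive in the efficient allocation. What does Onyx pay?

Onyx pays $20.

Efficient allocation: Onyx→Slot 4 ($143), Iris→Slot 5 ($87), Granite→Slot 7 ($88), Ember→Slot 6 ($140); total welfare W = $458.
Onyx receives Slot 4 at value $143, so the others get W − 143 = $315.
Without Onyx: best allocation of the remaining 3 bidders over all 4 slots is Iris→Slot 6 ($107), Granite→Slot 7 ($88), Ember→Slot 4 ($140), total $335.
VCG payment = (others' best without Onyx) − (others' welfare with Onyx) = 335 − 315 = $20.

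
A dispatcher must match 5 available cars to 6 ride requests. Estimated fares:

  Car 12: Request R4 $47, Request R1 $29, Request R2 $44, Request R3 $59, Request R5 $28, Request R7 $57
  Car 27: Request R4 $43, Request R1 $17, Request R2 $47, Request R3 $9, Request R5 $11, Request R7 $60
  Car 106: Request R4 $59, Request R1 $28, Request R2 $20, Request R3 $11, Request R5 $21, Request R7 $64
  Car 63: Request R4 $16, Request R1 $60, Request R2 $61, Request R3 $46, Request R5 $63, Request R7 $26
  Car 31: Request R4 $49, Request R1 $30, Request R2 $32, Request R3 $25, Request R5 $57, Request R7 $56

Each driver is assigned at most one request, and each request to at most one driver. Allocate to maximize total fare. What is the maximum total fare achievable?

Maximum total: $296

Optimal: Car 12→Request R3 ($59), Car 27→Request R7 ($60), Car 106→Request R4 ($59), Car 63→Request R2 ($61), Car 31→Request R5 ($57) — total 59+60+59+61+57 = $296.
Swapping Car 27↔Car 63 (Car 27→Request R2 $47, Car 63→Request R7 $26) loses 48.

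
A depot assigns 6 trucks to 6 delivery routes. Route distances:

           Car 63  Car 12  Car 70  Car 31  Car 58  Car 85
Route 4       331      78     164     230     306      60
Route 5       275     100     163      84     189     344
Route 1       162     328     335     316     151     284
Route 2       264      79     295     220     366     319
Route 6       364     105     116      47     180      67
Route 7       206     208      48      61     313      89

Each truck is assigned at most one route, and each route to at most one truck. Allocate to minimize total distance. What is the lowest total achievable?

Optimal: Car 63→Route 1 (162 km), Car 12→Route 2 (79 km), Car 70→Route 7 (48 km), Car 31→Route 6 (47 km), Car 58→Route 5 (189 km), Car 85→Route 4 (60 km) — total 162+79+48+47+189+60 = 585 km.
Column-greedy (each route in turn goes to its cheapest remaining truck) gives 696 km, worse by 111.
No other one-to-one assignment undercuts 585 km.

Min total: 585 km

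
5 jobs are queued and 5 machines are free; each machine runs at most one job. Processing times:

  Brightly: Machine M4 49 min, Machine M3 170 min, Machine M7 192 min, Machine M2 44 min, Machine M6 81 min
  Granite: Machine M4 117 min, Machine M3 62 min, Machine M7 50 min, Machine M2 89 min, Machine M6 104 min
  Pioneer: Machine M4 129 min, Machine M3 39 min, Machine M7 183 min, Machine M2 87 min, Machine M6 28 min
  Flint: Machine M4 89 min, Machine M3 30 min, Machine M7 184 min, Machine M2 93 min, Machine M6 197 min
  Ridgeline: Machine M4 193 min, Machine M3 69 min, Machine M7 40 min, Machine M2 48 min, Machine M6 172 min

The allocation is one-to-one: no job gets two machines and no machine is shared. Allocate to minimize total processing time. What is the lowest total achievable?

Minimum total: 205 min

This is a one-to-one assignment (minimum-cost bipartite matching).
Optimal: Brightly→Machine M4 (49 min), Granite→Machine M7 (50 min), Pioneer→Machine M6 (28 min), Flint→Machine M3 (30 min), Ridgeline→Machine M2 (48 min) — total 49+50+28+30+48 = 205 min.
Next-best assignment: Brightly→Machine M4, Granite→Machine M2, Pioneer→Machine M6, Flint→Machine M3, Ridgeline→Machine M7 = 236 min.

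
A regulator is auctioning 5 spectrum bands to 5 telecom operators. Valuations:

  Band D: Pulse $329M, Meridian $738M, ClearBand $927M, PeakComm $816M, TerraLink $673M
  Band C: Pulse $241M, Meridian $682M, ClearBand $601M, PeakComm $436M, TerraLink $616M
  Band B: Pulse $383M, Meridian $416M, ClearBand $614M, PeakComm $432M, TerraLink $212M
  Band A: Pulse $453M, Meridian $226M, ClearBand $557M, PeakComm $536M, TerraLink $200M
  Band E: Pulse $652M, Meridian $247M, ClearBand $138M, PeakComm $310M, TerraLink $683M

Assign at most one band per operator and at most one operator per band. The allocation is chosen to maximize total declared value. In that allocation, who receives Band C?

Optimal: Pulse→Band A ($453M), Meridian→Band C ($682M), ClearBand→Band B ($614M), PeakComm→Band D ($816M), TerraLink→Band E ($683M) — total 453+682+614+816+683 = $3248M.
Row-greedy (each operator in turn takes its best remaining band) gives $3156M, worse by 92.
Next-best assignment: Pulse→Band B, Meridian→Band C, ClearBand→Band D, PeakComm→Band A, TerraLink→Band E = $3211M.
Meridian's own top band is Band D ($738M), but forcing Meridian→Band D and reassigning the rest optimally gives only $3156M — worse by 92.

Meridian receives Band C.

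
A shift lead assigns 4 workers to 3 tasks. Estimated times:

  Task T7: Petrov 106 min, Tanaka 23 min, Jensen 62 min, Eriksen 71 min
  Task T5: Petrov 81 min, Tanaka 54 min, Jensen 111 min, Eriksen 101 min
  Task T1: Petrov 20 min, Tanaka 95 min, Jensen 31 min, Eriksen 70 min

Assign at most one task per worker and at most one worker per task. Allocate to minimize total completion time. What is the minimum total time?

Optimal: Tanaka→Task T7 (23 min), Petrov→Task T5 (81 min), Jensen→Task T1 (31 min) — total 23+81+31 = 135 min.
Min-entry greedy (repeatedly take the single cheapest remaining cell) gives 144 min, worse by 9.

Minimum total: 135 min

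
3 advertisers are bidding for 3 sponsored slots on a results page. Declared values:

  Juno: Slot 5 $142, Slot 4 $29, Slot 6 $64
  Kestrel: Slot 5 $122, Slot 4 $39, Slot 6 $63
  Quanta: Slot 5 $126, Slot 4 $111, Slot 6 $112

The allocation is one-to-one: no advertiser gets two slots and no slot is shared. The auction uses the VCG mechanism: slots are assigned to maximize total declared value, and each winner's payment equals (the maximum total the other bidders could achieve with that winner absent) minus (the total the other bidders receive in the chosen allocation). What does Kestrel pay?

Kestrel pays $1.

Efficient allocation: Juno→Slot 5 ($142), Kestrel→Slot 6 ($63), Quanta→Slot 4 ($111); total welfare W = $316.
Kestrel receives Slot 6 at value $63, so the others get W − 63 = $253.
Without Kestrel: best allocation of the remaining 2 bidders over all 3 slots is Juno→Slot 5 ($142), Quanta→Slot 6 ($112), total $254.
VCG payment = (others' best without Kestrel) − (others' welfare with Kestrel) = 254 − 253 = $1.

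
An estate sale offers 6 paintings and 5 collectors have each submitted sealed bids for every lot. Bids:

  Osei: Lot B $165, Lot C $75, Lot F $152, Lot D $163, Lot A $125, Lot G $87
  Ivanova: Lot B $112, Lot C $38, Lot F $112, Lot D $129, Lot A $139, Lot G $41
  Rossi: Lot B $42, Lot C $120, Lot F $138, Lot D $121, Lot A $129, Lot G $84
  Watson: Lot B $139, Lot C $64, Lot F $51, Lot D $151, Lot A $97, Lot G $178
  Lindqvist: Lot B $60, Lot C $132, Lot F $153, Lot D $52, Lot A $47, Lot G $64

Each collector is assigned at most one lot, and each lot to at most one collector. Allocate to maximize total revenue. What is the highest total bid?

Optimal: Osei→Lot B ($165), Ivanova→Lot A ($139), Rossi→Lot D ($121), Watson→Lot G ($178), Lindqvist→Lot F ($153) — total 165+139+121+178+153 = $756.
Row-greedy (each collector in turn takes its best remaining lot) gives $752, worse by 4.

Max total: $756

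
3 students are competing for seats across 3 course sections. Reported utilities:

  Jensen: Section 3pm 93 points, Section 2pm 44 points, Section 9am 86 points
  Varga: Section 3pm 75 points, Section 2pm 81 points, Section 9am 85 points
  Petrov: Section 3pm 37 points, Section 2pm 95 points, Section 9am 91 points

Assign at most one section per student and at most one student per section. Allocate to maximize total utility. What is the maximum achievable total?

Maximum total: 273 points

This is a one-to-one assignment (maximum-weight bipartite matching).
Optimal: Jensen→Section 3pm (93 points), Varga→Section 9am (85 points), Petrov→Section 2pm (95 points) — total 93+85+95 = 273 points.
Next-best assignment: Jensen→Section 3pm, Varga→Section 2pm, Petrov→Section 9am = 265 points.
Checked against all permutations: 273 points is optimal.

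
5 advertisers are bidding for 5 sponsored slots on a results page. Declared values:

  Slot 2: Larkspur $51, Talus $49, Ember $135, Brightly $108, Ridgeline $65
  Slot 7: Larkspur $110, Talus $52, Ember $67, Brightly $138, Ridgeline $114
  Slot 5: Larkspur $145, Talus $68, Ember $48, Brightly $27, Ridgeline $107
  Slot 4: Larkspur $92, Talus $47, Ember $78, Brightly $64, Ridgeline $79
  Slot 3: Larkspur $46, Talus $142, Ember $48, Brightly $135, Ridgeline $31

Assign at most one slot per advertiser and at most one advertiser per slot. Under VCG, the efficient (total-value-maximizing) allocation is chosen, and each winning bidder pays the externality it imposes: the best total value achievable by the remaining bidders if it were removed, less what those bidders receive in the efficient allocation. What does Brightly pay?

Efficient allocation: Larkspur→Slot 5 ($145), Talus→Slot 3 ($142), Ember→Slot 2 ($135), Brightly→Slot 7 ($138), Ridgeline→Slot 4 ($79); total welfare W = $639.
Brightly receives Slot 7 at value $138, so the others get W − 138 = $501.
Without Brightly: best allocation of the remaining 4 bidders over all 5 slots is Larkspur→Slot 5 ($145), Talus→Slot 3 ($142), Ember→Slot 2 ($135), Ridgeline→Slot 7 ($114), total $536.
VCG payment = (others' best without Brightly) − (others' welfare with Brightly) = 536 − 501 = $35.

Brightly pays $35.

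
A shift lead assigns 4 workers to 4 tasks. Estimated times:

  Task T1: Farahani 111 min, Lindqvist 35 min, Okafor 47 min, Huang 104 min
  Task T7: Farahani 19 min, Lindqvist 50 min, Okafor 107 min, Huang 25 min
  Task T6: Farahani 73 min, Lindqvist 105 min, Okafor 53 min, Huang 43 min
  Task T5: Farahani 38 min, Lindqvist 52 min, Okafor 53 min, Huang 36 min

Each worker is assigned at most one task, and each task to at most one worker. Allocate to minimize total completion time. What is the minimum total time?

Minimum total: 143 min

Optimal: Farahani→Task T7 (19 min), Lindqvist→Task T1 (35 min), Okafor→Task T6 (53 min), Huang→Task T5 (36 min) — total 19+35+53+36 = 143 min.
Column-greedy (each task in turn goes to its cheapest remaining worker) gives 150 min, worse by 7.
Next-best assignment: Farahani→Task T7, Lindqvist→Task T1, Okafor→Task T5, Huang→Task T6 = 150 min.
Every other assignment is strictly worse.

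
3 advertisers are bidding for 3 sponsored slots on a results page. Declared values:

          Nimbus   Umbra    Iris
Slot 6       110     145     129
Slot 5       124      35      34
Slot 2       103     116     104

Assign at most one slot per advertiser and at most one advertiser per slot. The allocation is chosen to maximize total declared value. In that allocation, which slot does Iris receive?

Iris receives Slot 2.

Optimal: Nimbus→Slot 5 ($124), Umbra→Slot 6 ($145), Iris→Slot 2 ($104) — total 124+145+104 = $373.
Next-best assignment: Nimbus→Slot 5, Umbra→Slot 2, Iris→Slot 6 = $369.
Checked against all permutations: $373 is optimal.
Iris's own top slot is Slot 6 ($129), but forcing Iris→Slot 6 and reassigning the rest optimally gives only $369 — worse by 4.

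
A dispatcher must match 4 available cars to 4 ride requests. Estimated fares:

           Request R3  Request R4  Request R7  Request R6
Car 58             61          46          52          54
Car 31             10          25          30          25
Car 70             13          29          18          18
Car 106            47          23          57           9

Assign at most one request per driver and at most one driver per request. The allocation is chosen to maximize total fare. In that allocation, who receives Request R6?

This is a one-to-one assignment (maximum-weight bipartite matching).
Optimal: Car 58→Request R3 ($61), Car 31→Request R6 ($25), Car 70→Request R4 ($29), Car 106→Request R7 ($57) — total 61+25+29+57 = $172.
Row-greedy (each driver in turn takes its best remaining request) gives $129, worse by 43.
Checked against all permutations: $172 is optimal.
Car 31's own top request is Request R7 ($30), but forcing Car 31→Request R7 and reassigning the rest optimally gives only $160 — worse by 12.

Car 31 receives Request R6.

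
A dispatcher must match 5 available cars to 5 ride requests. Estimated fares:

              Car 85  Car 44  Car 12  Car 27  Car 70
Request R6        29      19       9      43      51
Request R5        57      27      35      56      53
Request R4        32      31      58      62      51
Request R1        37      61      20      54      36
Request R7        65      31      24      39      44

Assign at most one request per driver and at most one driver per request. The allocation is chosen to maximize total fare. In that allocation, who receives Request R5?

Optimal: Car 85→Request R7 ($65), Car 44→Request R1 ($61), Car 12→Request R4 ($58), Car 27→Request R5 ($56), Car 70→Request R6 ($51) — total 65+61+58+56+51 = $291.
Column-greedy (each request in turn goes to its best remaining driver) gives $255, worse by 36.
Swapping Car 12↔Car 27 (Car 12→Request R5 $35, Car 27→Request R4 $62) loses 17.
No other one-to-one assignment exceeds $291.
Car 27's own top request is Request R4 ($62), but forcing Car 27→Request R4 and reassigning the rest optimally gives only $274 — worse by 17.

Car 27 receives Request R5.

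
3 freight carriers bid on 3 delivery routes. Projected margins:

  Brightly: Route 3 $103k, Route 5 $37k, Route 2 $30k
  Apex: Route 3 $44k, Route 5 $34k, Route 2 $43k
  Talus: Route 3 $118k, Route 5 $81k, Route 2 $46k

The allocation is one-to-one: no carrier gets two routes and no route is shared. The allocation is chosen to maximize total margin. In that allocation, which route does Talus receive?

Talus receives Route 5.

Optimal: Brightly→Route 3 ($103k), Apex→Route 2 ($43k), Talus→Route 5 ($81k) — total 103+43+81 = $227k.
Checked against all permutations: $227k is optimal.
Talus's own top route is Route 3 ($118k), but forcing Talus→Route 3 and reassigning the rest optimally gives only $198k — worse by 29.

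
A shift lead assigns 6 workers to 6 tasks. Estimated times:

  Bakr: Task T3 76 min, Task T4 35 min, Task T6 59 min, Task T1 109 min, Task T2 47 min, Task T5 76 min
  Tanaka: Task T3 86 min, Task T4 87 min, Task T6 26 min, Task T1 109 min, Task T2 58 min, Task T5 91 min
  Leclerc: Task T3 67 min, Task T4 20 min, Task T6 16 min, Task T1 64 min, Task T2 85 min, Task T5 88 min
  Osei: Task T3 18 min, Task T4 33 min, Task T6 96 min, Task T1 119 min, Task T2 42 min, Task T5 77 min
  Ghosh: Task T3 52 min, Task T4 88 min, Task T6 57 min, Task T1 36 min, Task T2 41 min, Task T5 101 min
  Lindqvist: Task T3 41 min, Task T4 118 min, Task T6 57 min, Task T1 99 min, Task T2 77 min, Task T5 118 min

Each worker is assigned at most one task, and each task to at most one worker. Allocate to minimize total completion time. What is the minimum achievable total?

This is a one-to-one assignment (minimum-cost bipartite matching).
Optimal: Bakr→Task T5 (76 min), Tanaka→Task T6 (26 min), Leclerc→Task T4 (20 min), Osei→Task T2 (42 min), Ghosh→Task T1 (36 min), Lindqvist→Task T3 (41 min) — total 76+26+20+42+36+41 = 241 min.
Row-greedy (each worker in turn takes its cheapest remaining task) gives 302 min, worse by 61.
Next-best assignment: Bakr→Task T2, Tanaka→Task T6, Leclerc→Task T4, Osei→Task T5, Ghosh→Task T1, Lindqvist→Task T3 = 247 min.

Minimum total: 241 min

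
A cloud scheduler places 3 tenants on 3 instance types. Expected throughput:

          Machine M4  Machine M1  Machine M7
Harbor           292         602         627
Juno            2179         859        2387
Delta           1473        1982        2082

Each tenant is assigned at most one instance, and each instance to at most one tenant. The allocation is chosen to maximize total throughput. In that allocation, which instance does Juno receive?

Juno receives Machine M4.

Optimal: Harbor→Machine M1 (602 ops/s), Juno→Machine M4 (2179 ops/s), Delta→Machine M7 (2082 ops/s) — total 602+2179+2082 = 4863 ops/s.
Column-greedy (each instance in turn goes to its best remaining tenant) gives 4788 ops/s, worse by 75.
Swapping Juno↔Delta (Juno→Machine M7 2387 ops/s, Delta→Machine M4 1473 ops/s) loses 401.
Juno's own top instance is Machine M7 (2387 ops/s), but forcing Juno→Machine M7 and reassigning the rest optimally gives only 4661 ops/s — worse by 202.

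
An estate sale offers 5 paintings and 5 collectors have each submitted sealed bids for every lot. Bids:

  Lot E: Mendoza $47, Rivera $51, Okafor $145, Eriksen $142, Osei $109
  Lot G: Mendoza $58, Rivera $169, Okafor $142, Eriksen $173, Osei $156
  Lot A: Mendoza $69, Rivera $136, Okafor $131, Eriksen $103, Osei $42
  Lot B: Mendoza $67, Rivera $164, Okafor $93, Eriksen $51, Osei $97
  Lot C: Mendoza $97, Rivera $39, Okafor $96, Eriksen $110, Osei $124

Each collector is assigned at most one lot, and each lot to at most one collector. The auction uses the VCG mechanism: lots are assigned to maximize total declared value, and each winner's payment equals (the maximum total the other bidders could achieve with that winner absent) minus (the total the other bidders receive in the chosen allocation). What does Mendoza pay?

Efficient allocation: Mendoza→Lot C ($97), Rivera→Lot B ($164), Okafor→Lot A ($131), Eriksen→Lot E ($142), Osei→Lot G ($156); total welfare W = $690.
Mendoza receives Lot C at value $97, so the others get W − 97 = $593.
Without Mendoza: best allocation of the remaining 4 bidders over all 5 lots is Rivera→Lot B ($164), Okafor→Lot E ($145), Eriksen→Lot G ($173), Osei→Lot C ($124), total $606.
VCG payment = (others' best without Mendoza) − (others' welfare with Mendoza) = 606 − 593 = $13.

Mendoza pays $13.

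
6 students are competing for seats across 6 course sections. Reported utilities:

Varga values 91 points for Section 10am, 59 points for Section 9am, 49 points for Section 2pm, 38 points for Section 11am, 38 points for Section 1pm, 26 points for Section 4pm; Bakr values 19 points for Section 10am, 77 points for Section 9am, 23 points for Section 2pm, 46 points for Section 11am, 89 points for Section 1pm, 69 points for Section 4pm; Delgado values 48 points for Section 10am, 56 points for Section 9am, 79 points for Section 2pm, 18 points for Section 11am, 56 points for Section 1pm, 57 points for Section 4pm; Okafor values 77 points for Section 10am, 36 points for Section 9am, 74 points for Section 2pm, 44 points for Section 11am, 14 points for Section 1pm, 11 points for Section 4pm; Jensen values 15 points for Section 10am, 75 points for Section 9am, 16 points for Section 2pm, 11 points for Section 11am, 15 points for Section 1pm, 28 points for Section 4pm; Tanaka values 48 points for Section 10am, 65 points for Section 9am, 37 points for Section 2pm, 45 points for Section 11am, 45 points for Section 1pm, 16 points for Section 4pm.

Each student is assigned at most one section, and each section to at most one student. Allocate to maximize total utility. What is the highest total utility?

Treat this as an assignment problem: match each student to one section.
Optimal: Varga→Section 10am (91 points), Bakr→Section 1pm (89 points), Delgado→Section 4pm (57 points), Okafor→Section 2pm (74 points), Jensen→Section 9am (75 points), Tanaka→Section 11am (45 points) — total 91+89+57+74+75+45 = 431 points.
Checked against all permutations: 431 points is optimal.

Max total: 431 points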